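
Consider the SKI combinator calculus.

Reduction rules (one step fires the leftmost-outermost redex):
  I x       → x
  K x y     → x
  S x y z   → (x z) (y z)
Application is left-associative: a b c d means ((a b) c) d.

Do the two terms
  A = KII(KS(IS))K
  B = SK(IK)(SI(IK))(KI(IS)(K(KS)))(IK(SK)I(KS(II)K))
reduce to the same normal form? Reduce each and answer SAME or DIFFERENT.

Term A:
  start: KII(KS(IS))K
  [1] I(KS(IS))K
  [2] KS(IS)K
  [3] SK

Term B:
  start: SK(IK)(SI(IK))(KI(IS)(K(KS)))(IK(SK)I(KS(II)K))
  [1] K(SI(IK))(IK(SI(IK)))(KI(IS)(K(KS)))(IK(SK)I(KS(II)K))
  [2] SI(IK)(KI(IS)(K(KS)))(IK(SK)I(KS(II)K))
  [3] I(KI(IS)(K(KS)))(IK(KI(IS)(K(KS))))(IK(SK)I(KS(II)K))
  [4] KI(IS)(K(KS))(IK(KI(IS)(K(KS))))(IK(SK)I(KS(II)K))
  [5] I(K(KS))(IK(KI(IS)(K(KS))))(IK(SK)I(KS(II)K))
  [6] K(KS)(IK(KI(IS)(K(KS))))(IK(SK)I(KS(II)K))
  [7] KS(IK(SK)I(KS(II)K))
  [8] S

Answer: DIFFERENT — A ⇓ SK, B ⇓ S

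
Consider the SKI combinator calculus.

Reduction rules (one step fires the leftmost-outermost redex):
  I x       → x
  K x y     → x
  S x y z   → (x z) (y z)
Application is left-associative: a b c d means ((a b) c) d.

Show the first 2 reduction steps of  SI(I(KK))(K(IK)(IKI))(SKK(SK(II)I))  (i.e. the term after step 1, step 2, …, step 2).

Answer: after 2 steps: K(IK)(IKI)(I(KK)(K(IK)(IKI)))(SKK(SK(II)I))

Reduction:
  start: SI(I(KK))(K(IK)(IKI))(SKK(SK(II)I))
  [1] I(K(IK)(IKI))(I(KK)(K(IK)(IKI)))(SKK(SK(II)I))
  [2] K(IK)(IKI)(I(KK)(K(IK)(IKI)))(SKK(SK(II)I))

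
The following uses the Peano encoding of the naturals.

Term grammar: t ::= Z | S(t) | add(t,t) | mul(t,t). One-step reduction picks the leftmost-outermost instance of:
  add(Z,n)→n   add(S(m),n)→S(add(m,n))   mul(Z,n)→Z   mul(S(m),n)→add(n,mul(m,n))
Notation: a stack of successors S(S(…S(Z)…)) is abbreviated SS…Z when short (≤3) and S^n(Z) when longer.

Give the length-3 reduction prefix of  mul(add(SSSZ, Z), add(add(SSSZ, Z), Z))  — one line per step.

Answer: after 3 steps: add(add(S(add(SSZ, Z)), Z), mul(add(SSZ, Z), add(add(SSSZ, Z), Z)))

Derivation:
  start: mul(add(SSSZ, Z), add(add(SSSZ, Z), Z))
  step 1: mul(S(add(SSZ, Z)), add(add(SSSZ, Z), Z))
  step 2: add(add(add(SSSZ, Z), Z), mul(add(SSZ, Z), add(add(SSSZ, Z), Z)))
  step 3: add(add(S(add(SSZ, Z)), Z), mul(add(SSZ, Z), add(add(SSSZ, Z), Z)))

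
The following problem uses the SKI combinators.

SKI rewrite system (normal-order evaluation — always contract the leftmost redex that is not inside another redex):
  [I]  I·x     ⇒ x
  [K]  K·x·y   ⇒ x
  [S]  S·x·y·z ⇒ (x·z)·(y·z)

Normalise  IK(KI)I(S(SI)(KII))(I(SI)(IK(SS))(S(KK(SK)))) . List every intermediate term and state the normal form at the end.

  start: IK(KI)I(S(SI)(KII))(I(SI)(IK(SS))(S(KK(SK))))
  [1] K(KI)I(S(SI)(KII))(I(SI)(IK(SS))(S(KK(SK))))
  [2] KI(S(SI)(KII))(I(SI)(IK(SS))(S(KK(SK))))
  [3] I(I(SI)(IK(SS))(S(KK(SK))))
  [4] I(SI)(IK(SS))(S(KK(SK)))
  [5] SI(IK(SS))(S(KK(SK)))
  [6] I(S(KK(SK)))(IK(SS)(S(KK(SK))))
  [7] S(KK(SK))(IK(SS)(S(KK(SK))))
  [8] SK(IK(SS)(S(KK(SK))))
  [9] SK(K(SS)(S(KK(SK))))
  [10] SK(SS)

Answer: normal form = SK(SS)  (in 10 steps)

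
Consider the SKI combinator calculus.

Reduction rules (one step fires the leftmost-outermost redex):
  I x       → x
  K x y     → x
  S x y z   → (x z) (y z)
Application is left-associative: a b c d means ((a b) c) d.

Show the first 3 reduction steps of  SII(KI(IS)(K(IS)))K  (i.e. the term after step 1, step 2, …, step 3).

  start: SII(KI(IS)(K(IS)))K
  step 1: I(KI(IS)(K(IS)))(I(KI(IS)(K(IS))))K
  step 2: KI(IS)(K(IS))(I(KI(IS)(K(IS))))K
  step 3: I(K(IS))(I(KI(IS)(K(IS))))K

Answer: after 3 steps: I(K(IS))(I(KI(IS)(K(IS))))K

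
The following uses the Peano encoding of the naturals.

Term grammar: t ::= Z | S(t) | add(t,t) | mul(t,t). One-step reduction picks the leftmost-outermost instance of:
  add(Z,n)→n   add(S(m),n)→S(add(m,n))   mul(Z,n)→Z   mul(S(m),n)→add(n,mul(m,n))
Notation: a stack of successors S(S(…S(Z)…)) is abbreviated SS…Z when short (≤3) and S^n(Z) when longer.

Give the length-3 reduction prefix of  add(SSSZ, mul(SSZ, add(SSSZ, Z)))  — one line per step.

  start: add(SSSZ, mul(SSZ, add(SSSZ, Z)))
  →1  S(add(SSZ, mul(SSZ, add(SSSZ, Z))))
  →2  S(S(add(SZ, mul(SSZ, add(SSSZ, Z)))))
  →3  S(S(S(add(Z, mul(SSZ, add(SSSZ, Z))))))

Answer: after 3 steps: S(S(S(add(Z, mul(SSZ, add(SSSZ, Z))))))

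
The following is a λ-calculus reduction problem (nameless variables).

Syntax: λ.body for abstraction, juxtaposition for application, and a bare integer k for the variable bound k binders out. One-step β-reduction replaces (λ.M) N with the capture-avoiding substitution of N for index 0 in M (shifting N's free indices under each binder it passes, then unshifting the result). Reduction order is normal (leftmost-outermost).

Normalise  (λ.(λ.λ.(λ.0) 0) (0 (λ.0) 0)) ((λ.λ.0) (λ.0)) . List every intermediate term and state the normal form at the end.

  start: (λ.(λ.λ.(λ.0) 0) (0 (λ.0) 0)) ((λ.λ.0) (λ.0))
  step 1: (λ.λ.(λ.0) 0) ((λ.λ.0) (λ.0) (λ.0) ((λ.λ.0) (λ.0)))
  step 2: λ.(λ.0) 0
  step 3: λ.0

Answer: normal form = λ.0  (in 3 steps)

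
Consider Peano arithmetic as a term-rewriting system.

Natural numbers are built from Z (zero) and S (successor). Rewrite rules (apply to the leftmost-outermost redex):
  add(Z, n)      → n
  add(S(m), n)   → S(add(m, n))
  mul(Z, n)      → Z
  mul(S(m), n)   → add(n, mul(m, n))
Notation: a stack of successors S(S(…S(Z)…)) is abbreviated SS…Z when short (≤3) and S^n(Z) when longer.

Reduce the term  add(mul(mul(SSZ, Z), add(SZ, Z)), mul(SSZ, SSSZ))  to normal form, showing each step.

  start: add(mul(mul(SSZ, Z), add(SZ, Z)), mul(SSZ, SSSZ))
  →1  add(mul(add(Z, mul(SZ, Z)), add(SZ, Z)), mul(SSZ, SSSZ))
  →2  add(mul(mul(SZ, Z), add(SZ, Z)), mul(SSZ, SSSZ))
  →3  add(mul(add(Z, mul(Z, Z)), add(SZ, Z)), mul(SSZ, SSSZ))
  →4  add(mul(mul(Z, Z), add(SZ, Z)), mul(SSZ, SSSZ))
  →5  add(mul(Z, add(SZ, Z)), mul(SSZ, SSSZ))
  →6  add(Z, mul(SSZ, SSSZ))
  →7  mul(SSZ, SSSZ)
  →8  add(SSSZ, mul(SZ, SSSZ))
  →9  S(add(SSZ, mul(SZ, SSSZ)))
  →10  S(S(add(SZ, mul(SZ, SSSZ))))
  →11  S(S(S(add(Z, mul(SZ, SSSZ)))))
  →12  S(S(S(mul(SZ, SSSZ))))
  →13  S(S(S(add(SSSZ, mul(Z, SSSZ)))))
  →14  S(S(S(S(add(SSZ, mul(Z, SSSZ))))))
  →15  S(S(S(S(S(add(SZ, mul(Z, SSSZ)))))))
  →16  S(S(S(S(S(S(add(Z, mul(Z, SSSZ))))))))
  →17  S(S(S(S(S(S(mul(Z, SSSZ)))))))
  →18  S^6(Z)

Answer: normal form = S^6(Z)  (in 18 steps)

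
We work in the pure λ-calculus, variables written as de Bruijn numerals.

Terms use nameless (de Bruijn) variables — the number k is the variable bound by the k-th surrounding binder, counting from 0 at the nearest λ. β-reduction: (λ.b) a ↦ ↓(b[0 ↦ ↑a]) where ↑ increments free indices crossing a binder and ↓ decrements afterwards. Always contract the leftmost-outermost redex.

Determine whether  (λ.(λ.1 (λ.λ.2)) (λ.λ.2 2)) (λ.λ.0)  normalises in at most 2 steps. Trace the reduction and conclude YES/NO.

Answer: NO — after 2 steps the term is (λ.λ.0) (λ.λ.λ.λ.(λ.λ.0) (λ.λ.0)), not yet normal

Reduction:
  start: (λ.(λ.1 (λ.λ.2)) (λ.λ.2 2)) (λ.λ.0)
  →1  (λ.(λ.λ.0) (λ.λ.2)) (λ.λ.(λ.λ.0) (λ.λ.0))
  →2  (λ.λ.0) (λ.λ.λ.λ.(λ.λ.0) (λ.λ.0))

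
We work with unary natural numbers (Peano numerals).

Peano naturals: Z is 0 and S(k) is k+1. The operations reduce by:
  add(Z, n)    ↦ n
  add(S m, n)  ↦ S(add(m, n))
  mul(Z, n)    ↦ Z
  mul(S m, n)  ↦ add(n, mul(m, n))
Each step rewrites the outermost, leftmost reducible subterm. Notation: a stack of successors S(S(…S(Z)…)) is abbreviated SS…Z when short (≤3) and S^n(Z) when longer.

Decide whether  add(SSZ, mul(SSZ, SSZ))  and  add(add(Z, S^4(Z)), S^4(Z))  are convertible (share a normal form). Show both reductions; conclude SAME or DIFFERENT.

Answer: DIFFERENT — A ⇓ S^6(Z), B ⇓ S^8(Z)

Derivation:
Term A:
  start: add(SSZ, mul(SSZ, SSZ))
  [1] S(add(SZ, mul(SSZ, SSZ)))
  [2] S(S(add(Z, mul(SSZ, SSZ))))
  [3] S(S(mul(SSZ, SSZ)))
  [4] S(S(add(SSZ, mul(SZ, SSZ))))
  [5] S(S(S(add(SZ, mul(SZ, SSZ)))))
  [6] S(S(S(S(add(Z, mul(SZ, SSZ))))))
  [7] S(S(S(S(mul(SZ, SSZ)))))
  [8] S(S(S(S(add(SSZ, mul(Z, SSZ))))))
  [9] S(S(S(S(S(add(SZ, mul(Z, SSZ)))))))
  [10] S(S(S(S(S(S(add(Z, mul(Z, SSZ))))))))
  [11] S(S(S(S(S(S(mul(Z, SSZ)))))))
  [12] S^6(Z)

Term B:
  start: add(add(Z, S^4(Z)), S^4(Z))
  [1] add(S^4(Z), S^4(Z))
  [2] S(add(SSSZ, S^4(Z)))
  [3] S(S(add(SSZ, S^4(Z))))
  [4] S(S(S(add(SZ, S^4(Z)))))
  [5] S(S(S(S(add(Z, S^4(Z))))))
  [6] S^8(Z)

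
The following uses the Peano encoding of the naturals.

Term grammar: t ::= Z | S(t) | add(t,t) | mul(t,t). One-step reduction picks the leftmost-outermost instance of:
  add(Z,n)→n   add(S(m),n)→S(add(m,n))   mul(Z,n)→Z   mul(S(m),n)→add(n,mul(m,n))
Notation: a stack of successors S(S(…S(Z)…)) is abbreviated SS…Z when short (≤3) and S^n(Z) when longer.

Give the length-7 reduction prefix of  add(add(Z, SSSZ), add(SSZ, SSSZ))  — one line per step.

  start: add(add(Z, SSSZ), add(SSZ, SSSZ))
  →1  add(SSSZ, add(SSZ, SSSZ))
  →2  S(add(SSZ, add(SSZ, SSSZ)))
  →3  S(S(add(SZ, add(SSZ, SSSZ))))
  →4  S(S(S(add(Z, add(SSZ, SSSZ)))))
  →5  S(S(S(add(SSZ, SSSZ))))
  →6  S(S(S(S(add(SZ, SSSZ)))))
  →7  S(S(S(S(S(add(Z, SSSZ))))))

Answer: after 7 steps: S(S(S(S(S(add(Z, SSSZ))))))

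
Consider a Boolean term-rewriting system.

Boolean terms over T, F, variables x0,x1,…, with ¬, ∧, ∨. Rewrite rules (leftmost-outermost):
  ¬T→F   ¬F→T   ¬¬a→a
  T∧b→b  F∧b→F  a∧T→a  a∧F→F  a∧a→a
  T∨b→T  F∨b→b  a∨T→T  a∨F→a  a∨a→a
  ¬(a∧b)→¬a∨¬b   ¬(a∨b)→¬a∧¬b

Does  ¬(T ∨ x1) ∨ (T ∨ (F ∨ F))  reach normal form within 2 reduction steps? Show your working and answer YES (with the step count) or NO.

Answer: NO — after 2 steps the term is (F ∧ ¬x1) ∨ (T ∨ (F ∨ F)), not yet normal

Derivation:
  start: ¬(T ∨ x1) ∨ (T ∨ (F ∨ F))
  →1  (¬T ∧ ¬x1) ∨ (T ∨ (F ∨ F))
  →2  (F ∧ ¬x1) ∨ (T ∨ (F ∨ F))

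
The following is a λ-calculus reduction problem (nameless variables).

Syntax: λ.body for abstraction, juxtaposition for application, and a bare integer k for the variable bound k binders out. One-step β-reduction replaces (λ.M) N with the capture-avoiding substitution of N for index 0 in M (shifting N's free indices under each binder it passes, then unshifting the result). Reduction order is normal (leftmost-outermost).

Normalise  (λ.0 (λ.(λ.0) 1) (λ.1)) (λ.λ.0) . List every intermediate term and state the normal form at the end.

  start: (λ.0 (λ.(λ.0) 1) (λ.1)) (λ.λ.0)
  [1] (λ.λ.0) (λ.(λ.0) (λ.λ.0)) (λ.λ.λ.0)
  [2] (λ.0) (λ.λ.λ.0)
  [3] λ.λ.λ.0

Answer: normal form = λ.λ.λ.0  (in 3 steps)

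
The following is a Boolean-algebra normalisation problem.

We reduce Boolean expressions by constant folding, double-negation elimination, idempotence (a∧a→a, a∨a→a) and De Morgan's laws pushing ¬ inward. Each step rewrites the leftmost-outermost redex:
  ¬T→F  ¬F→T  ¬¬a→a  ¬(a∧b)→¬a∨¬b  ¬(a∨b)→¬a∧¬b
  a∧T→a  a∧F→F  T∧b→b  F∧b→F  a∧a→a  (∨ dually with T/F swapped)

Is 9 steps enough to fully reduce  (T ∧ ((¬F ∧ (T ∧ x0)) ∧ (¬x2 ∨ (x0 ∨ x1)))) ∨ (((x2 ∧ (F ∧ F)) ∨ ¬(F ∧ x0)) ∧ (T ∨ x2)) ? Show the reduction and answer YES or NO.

  start: (T ∧ ((¬F ∧ (T ∧ x0)) ∧ (¬x2 ∨ (x0 ∨ x1)))) ∨ (((x2 ∧ (F ∧ F)) ∨ ¬(F ∧ x0)) ∧ (T ∨ x2))
  step 1: ((¬F ∧ (T ∧ x0)) ∧ (¬x2 ∨ (x0 ∨ x1))) ∨ (((x2 ∧ (F ∧ F)) ∨ ¬(F ∧ x0)) ∧ (T ∨ x2))
  step 2: ((T ∧ (T ∧ x0)) ∧ (¬x2 ∨ (x0 ∨ x1))) ∨ (((x2 ∧ (F ∧ F)) ∨ ¬(F ∧ x0)) ∧ (T ∨ x2))
  step 3: ((T ∧ x0) ∧ (¬x2 ∨ (x0 ∨ x1))) ∨ (((x2 ∧ (F ∧ F)) ∨ ¬(F ∧ x0)) ∧ (T ∨ x2))
  step 4: (x0 ∧ (¬x2 ∨ (x0 ∨ x1))) ∨ (((x2 ∧ (F ∧ F)) ∨ ¬(F ∧ x0)) ∧ (T ∨ x2))
  step 5: (x0 ∧ (¬x2 ∨ (x0 ∨ x1))) ∨ (((x2 ∧ F) ∨ ¬(F ∧ x0)) ∧ (T ∨ x2))
  step 6: (x0 ∧ (¬x2 ∨ (x0 ∨ x1))) ∨ ((F ∨ ¬(F ∧ x0)) ∧ (T ∨ x2))
  step 7: (x0 ∧ (¬x2 ∨ (x0 ∨ x1))) ∨ (¬(F ∧ x0) ∧ (T ∨ x2))
  step 8: (x0 ∧ (¬x2 ∨ (x0 ∨ x1))) ∨ ((¬F ∨ ¬x0) ∧ (T ∨ x2))
  step 9: (x0 ∧ (¬x2 ∨ (x0 ∨ x1))) ∨ ((T ∨ ¬x0) ∧ (T ∨ x2))

Answer: NO — after 9 steps the term is (x0 ∧ (¬x2 ∨ (x0 ∨ x1))) ∨ ((T ∨ ¬x0) ∧ (T ∨ x2)), not yet normal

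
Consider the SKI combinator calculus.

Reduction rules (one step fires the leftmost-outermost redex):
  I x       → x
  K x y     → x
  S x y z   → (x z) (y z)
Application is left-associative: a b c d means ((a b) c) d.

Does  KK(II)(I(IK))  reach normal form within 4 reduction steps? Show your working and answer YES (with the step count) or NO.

Answer: YES — reaches normal form KK in 3 ≤ 4 steps

Reduction:
  start: KK(II)(I(IK))
  [1] K(I(IK))
  [2] K(IK)
  [3] KK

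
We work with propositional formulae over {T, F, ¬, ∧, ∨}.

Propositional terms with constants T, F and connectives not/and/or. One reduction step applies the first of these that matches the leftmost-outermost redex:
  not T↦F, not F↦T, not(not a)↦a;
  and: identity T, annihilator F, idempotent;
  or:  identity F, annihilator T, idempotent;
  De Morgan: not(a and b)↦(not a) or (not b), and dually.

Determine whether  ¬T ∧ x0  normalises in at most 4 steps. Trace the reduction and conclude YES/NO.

Answer: YES — reaches normal form F in 2 ≤ 4 steps

Derivation:
  start: ¬T ∧ x0
  step 1: F ∧ x0
  step 2: F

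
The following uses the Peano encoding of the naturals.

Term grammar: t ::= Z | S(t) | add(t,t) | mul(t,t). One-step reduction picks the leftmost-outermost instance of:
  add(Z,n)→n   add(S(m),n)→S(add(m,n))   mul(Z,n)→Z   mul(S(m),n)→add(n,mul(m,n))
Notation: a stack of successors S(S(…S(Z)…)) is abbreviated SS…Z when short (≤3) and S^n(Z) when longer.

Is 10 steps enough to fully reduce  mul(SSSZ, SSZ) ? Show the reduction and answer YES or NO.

  start: mul(SSSZ, SSZ)
  step 1: add(SSZ, mul(SSZ, SSZ))
  step 2: S(add(SZ, mul(SSZ, SSZ)))
  step 3: S(S(add(Z, mul(SSZ, SSZ))))
  step 4: S(S(mul(SSZ, SSZ)))
  step 5: S(S(add(SSZ, mul(SZ, SSZ))))
  step 6: S(S(S(add(SZ, mul(SZ, SSZ)))))
  step 7: S(S(S(S(add(Z, mul(SZ, SSZ))))))
  step 8: S(S(S(S(mul(SZ, SSZ)))))
  step 9: S(S(S(S(add(SSZ, mul(Z, SSZ))))))
  step 10: S(S(S(S(S(add(SZ, mul(Z, SSZ)))))))

Answer: NO — after 10 steps the term is S(S(S(S(S(add(SZ, mul(Z, SSZ))))))), not yet normal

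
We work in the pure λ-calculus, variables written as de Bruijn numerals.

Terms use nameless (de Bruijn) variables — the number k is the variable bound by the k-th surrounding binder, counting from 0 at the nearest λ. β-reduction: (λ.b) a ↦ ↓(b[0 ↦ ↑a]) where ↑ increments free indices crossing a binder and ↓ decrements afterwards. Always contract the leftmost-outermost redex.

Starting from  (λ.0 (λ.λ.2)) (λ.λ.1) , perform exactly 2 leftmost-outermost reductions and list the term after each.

Answer: after 2 steps: λ.λ.λ.λ.λ.1

Working:
  start: (λ.0 (λ.λ.2)) (λ.λ.1)
  step 1: (λ.λ.1) (λ.λ.λ.λ.1)
  step 2: λ.λ.λ.λ.λ.1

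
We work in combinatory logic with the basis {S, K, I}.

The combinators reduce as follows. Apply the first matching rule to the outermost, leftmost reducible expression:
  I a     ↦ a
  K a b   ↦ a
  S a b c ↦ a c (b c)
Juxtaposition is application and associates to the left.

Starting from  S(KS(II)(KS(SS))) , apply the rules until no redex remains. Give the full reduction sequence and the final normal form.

  start: S(KS(II)(KS(SS)))
  [1] S(S(KS(SS)))
  [2] S(SS)

Answer: normal form = S(SS)  (in 2 steps)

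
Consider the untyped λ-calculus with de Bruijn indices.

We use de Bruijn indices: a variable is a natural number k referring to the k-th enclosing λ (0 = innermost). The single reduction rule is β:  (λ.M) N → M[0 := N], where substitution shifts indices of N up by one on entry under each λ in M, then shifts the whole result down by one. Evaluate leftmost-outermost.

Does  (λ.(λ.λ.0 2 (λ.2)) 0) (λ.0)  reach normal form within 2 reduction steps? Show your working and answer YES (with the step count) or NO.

Answer: YES — reaches normal form λ.0 (λ.0) (λ.λ.0) in 2 ≤ 2 steps

Derivation:
  start: (λ.(λ.λ.0 2 (λ.2)) 0) (λ.0)
  →1  (λ.λ.0 (λ.0) (λ.2)) (λ.0)
  →2  λ.0 (λ.0) (λ.λ.0)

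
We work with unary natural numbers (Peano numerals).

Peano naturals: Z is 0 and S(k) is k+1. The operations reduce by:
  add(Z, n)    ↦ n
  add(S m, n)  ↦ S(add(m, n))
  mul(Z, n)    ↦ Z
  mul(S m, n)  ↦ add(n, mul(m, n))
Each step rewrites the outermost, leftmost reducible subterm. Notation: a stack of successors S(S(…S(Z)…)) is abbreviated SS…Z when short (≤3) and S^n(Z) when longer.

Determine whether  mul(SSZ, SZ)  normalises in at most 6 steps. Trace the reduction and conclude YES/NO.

Answer: NO — after 6 steps the term is S(S(mul(Z, SZ))), not yet normal

Derivation:
  start: mul(SSZ, SZ)
  step 1: add(SZ, mul(SZ, SZ))
  step 2: S(add(Z, mul(SZ, SZ)))
  step 3: S(mul(SZ, SZ))
  step 4: S(add(SZ, mul(Z, SZ)))
  step 5: S(S(add(Z, mul(Z, SZ))))
  step 6: S(S(mul(Z, SZ)))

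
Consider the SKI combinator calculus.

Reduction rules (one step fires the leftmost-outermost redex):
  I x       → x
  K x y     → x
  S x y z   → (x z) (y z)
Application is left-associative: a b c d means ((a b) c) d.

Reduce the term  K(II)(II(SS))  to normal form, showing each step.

Answer: normal form = I  (in 2 steps)

Working:
  start: K(II)(II(SS))
  [1] II
  [2] I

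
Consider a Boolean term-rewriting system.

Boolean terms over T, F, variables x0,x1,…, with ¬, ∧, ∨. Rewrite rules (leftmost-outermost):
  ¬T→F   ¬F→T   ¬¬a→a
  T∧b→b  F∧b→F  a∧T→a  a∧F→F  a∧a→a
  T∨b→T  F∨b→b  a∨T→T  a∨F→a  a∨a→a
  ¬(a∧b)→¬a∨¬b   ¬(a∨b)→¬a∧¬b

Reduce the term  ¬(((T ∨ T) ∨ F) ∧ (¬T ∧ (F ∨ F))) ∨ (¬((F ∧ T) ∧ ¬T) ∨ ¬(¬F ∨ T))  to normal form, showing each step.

Answer: normal form = T  (in 11 steps)

Derivation:
  start: ¬(((T ∨ T) ∨ F) ∧ (¬T ∧ (F ∨ F))) ∨ (¬((F ∧ T) ∧ ¬T) ∨ ¬(¬F ∨ T))
  step 1: (¬((T ∨ T) ∨ F) ∨ ¬(¬T ∧ (F ∨ F))) ∨ (¬((F ∧ T) ∧ ¬T) ∨ ¬(¬F ∨ T))
  step 2: ((¬(T ∨ T) ∧ ¬F) ∨ ¬(¬T ∧ (F ∨ F))) ∨ (¬((F ∧ T) ∧ ¬T) ∨ ¬(¬F ∨ T))
  step 3: (((¬T ∧ ¬T) ∧ ¬F) ∨ ¬(¬T ∧ (F ∨ F))) ∨ (¬((F ∧ T) ∧ ¬T) ∨ ¬(¬F ∨ T))
  step 4: ((¬T ∧ ¬F) ∨ ¬(¬T ∧ (F ∨ F))) ∨ (¬((F ∧ T) ∧ ¬T) ∨ ¬(¬F ∨ T))
  step 5: ((F ∧ ¬F) ∨ ¬(¬T ∧ (F ∨ F))) ∨ (¬((F ∧ T) ∧ ¬T) ∨ ¬(¬F ∨ T))
  step 6: (F ∨ ¬(¬T ∧ (F ∨ F))) ∨ (¬((F ∧ T) ∧ ¬T) ∨ ¬(¬F ∨ T))
  step 7: ¬(¬T ∧ (F ∨ F)) ∨ (¬((F ∧ T) ∧ ¬T) ∨ ¬(¬F ∨ T))
  step 8: (¬¬T ∨ ¬(F ∨ F)) ∨ (¬((F ∧ T) ∧ ¬T) ∨ ¬(¬F ∨ T))
  step 9: (T ∨ ¬(F ∨ F)) ∨ (¬((F ∧ T) ∧ ¬T) ∨ ¬(¬F ∨ T))
  step 10: T ∨ (¬((F ∧ T) ∧ ¬T) ∨ ¬(¬F ∨ T))
  step 11: T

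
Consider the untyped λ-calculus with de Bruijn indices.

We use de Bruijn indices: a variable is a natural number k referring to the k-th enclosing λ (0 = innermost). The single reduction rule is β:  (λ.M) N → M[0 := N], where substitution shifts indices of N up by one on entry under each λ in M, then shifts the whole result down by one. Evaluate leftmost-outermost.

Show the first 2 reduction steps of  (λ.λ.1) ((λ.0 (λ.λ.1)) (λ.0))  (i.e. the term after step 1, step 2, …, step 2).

Answer: after 2 steps: λ.(λ.0) (λ.λ.1)

Reduction:
  start: (λ.λ.1) ((λ.0 (λ.λ.1)) (λ.0))
  step 1: λ.(λ.0 (λ.λ.1)) (λ.0)
  step 2: λ.(λ.0) (λ.λ.1)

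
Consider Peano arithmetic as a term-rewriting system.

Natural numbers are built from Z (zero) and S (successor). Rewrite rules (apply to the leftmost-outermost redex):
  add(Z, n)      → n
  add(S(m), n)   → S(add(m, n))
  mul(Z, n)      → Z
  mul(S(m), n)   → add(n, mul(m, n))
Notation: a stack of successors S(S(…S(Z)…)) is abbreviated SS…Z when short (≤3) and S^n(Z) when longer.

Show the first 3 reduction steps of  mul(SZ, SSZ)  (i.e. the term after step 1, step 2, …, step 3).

Answer: after 3 steps: S(S(add(Z, mul(Z, SSZ))))

Working:
  start: mul(SZ, SSZ)
  →1  add(SSZ, mul(Z, SSZ))
  →2  S(add(SZ, mul(Z, SSZ)))
  →3  S(S(add(Z, mul(Z, SSZ))))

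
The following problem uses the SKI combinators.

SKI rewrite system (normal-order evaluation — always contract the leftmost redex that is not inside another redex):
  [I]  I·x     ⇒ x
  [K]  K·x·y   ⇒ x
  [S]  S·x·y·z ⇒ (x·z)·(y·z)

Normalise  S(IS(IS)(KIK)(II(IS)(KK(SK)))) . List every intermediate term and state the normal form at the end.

Answer: normal form = S(S(SK)(SK))  (in 13 steps)

Reduction:
  start: S(IS(IS)(KIK)(II(IS)(KK(SK))))
  step 1: S(S(IS)(KIK)(II(IS)(KK(SK))))
  step 2: S(IS(II(IS)(KK(SK)))(KIK(II(IS)(KK(SK)))))
  step 3: S(S(II(IS)(KK(SK)))(KIK(II(IS)(KK(SK)))))
  step 4: S(S(I(IS)(KK(SK)))(KIK(II(IS)(KK(SK)))))
  step 5: S(S(IS(KK(SK)))(KIK(II(IS)(KK(SK)))))
  step 6: S(S(S(KK(SK)))(KIK(II(IS)(KK(SK)))))
  step 7: S(S(SK)(KIK(II(IS)(KK(SK)))))
  step 8: S(S(SK)(I(II(IS)(KK(SK)))))
  step 9: S(S(SK)(II(IS)(KK(SK))))
  step 10: S(S(SK)(I(IS)(KK(SK))))
  step 11: S(S(SK)(IS(KK(SK))))
  step 12: S(S(SK)(S(KK(SK))))
  step 13: S(S(SK)(SK))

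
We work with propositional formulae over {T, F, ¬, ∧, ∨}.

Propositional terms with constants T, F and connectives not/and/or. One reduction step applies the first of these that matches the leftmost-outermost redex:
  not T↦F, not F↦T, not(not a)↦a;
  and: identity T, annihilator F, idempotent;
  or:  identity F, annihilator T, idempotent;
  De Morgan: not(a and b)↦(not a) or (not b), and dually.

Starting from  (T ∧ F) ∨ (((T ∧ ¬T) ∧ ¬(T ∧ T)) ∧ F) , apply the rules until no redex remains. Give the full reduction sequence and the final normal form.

Answer: normal form = F  (in 3 steps)

Working:
  start: (T ∧ F) ∨ (((T ∧ ¬T) ∧ ¬(T ∧ T)) ∧ F)
  step 1: F ∨ (((T ∧ ¬T) ∧ ¬(T ∧ T)) ∧ F)
  step 2: ((T ∧ ¬T) ∧ ¬(T ∧ T)) ∧ F
  step 3: F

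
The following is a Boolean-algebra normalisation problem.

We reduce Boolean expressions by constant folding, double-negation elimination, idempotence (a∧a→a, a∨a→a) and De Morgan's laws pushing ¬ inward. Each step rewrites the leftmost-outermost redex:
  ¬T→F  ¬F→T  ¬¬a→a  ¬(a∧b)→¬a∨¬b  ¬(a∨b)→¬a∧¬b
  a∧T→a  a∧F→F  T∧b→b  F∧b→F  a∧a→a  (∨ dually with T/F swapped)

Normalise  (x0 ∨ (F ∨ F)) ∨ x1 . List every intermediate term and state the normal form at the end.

Answer: normal form = x0 ∨ x1  (in 2 steps)

Reduction:
  start: (x0 ∨ (F ∨ F)) ∨ x1
  →1  (x0 ∨ F) ∨ x1
  →2  x0 ∨ x1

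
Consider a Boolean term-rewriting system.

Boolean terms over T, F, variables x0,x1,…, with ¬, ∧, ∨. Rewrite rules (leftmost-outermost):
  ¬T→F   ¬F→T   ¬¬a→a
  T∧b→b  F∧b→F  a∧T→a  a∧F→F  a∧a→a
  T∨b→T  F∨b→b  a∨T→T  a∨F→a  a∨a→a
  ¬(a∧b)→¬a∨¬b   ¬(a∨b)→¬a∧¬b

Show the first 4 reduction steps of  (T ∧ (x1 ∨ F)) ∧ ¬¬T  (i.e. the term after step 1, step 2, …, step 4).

Answer: after 4 steps: x1

Working:
  start: (T ∧ (x1 ∨ F)) ∧ ¬¬T
  step 1: (x1 ∨ F) ∧ ¬¬T
  step 2: x1 ∧ ¬¬T
  step 3: x1 ∧ T
  step 4: x1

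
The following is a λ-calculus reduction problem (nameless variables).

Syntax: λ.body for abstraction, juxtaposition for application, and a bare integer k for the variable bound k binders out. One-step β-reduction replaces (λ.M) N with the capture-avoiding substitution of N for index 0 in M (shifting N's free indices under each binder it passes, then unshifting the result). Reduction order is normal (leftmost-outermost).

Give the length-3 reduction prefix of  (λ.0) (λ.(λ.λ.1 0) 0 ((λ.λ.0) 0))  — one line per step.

Answer: after 3 steps: λ.0 ((λ.λ.0) 0)

Derivation:
  start: (λ.0) (λ.(λ.λ.1 0) 0 ((λ.λ.0) 0))
  →1  λ.(λ.λ.1 0) 0 ((λ.λ.0) 0)
  →2  λ.(λ.1 0) ((λ.λ.0) 0)
  →3  λ.0 ((λ.λ.0) 0)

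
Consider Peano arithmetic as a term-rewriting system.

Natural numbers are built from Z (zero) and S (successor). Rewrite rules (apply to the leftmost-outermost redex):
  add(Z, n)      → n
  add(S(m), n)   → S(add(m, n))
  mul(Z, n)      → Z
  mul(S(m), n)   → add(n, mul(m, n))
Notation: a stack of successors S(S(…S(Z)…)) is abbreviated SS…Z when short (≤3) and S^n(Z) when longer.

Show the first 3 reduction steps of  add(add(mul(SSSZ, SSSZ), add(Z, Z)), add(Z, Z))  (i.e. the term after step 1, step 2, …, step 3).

Answer: after 3 steps: add(S(add(add(SSZ, mul(SSZ, SSSZ)), add(Z, Z))), add(Z, Z))

Derivation:
  start: add(add(mul(SSSZ, SSSZ), add(Z, Z)), add(Z, Z))
  step 1: add(add(add(SSSZ, mul(SSZ, SSSZ)), add(Z, Z)), add(Z, Z))
  step 2: add(add(S(add(SSZ, mul(SSZ, SSSZ))), add(Z, Z)), add(Z, Z))
  step 3: add(S(add(add(SSZ, mul(SSZ, SSSZ)), add(Z, Z))), add(Z, Z))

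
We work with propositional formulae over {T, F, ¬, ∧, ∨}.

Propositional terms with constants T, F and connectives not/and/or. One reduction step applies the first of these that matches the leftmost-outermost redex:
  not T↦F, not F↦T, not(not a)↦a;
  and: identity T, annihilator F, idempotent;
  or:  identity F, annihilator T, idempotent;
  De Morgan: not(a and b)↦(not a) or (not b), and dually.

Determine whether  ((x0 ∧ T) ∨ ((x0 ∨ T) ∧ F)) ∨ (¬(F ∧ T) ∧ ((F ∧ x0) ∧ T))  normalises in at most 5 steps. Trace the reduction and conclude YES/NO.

  start: ((x0 ∧ T) ∨ ((x0 ∨ T) ∧ F)) ∨ (¬(F ∧ T) ∧ ((F ∧ x0) ∧ T))
  step 1: (x0 ∨ ((x0 ∨ T) ∧ F)) ∨ (¬(F ∧ T) ∧ ((F ∧ x0) ∧ T))
  step 2: (x0 ∨ F) ∨ (¬(F ∧ T) ∧ ((F ∧ x0) ∧ T))
  step 3: x0 ∨ (¬(F ∧ T) ∧ ((F ∧ x0) ∧ T))
  step 4: x0 ∨ ((¬F ∨ ¬T) ∧ ((F ∧ x0) ∧ T))
  step 5: x0 ∨ ((T ∨ ¬T) ∧ ((F ∧ x0) ∧ T))

Answer: NO — after 5 steps the term is x0 ∨ ((T ∨ ¬T) ∧ ((F ∧ x0) ∧ T)), not yet normal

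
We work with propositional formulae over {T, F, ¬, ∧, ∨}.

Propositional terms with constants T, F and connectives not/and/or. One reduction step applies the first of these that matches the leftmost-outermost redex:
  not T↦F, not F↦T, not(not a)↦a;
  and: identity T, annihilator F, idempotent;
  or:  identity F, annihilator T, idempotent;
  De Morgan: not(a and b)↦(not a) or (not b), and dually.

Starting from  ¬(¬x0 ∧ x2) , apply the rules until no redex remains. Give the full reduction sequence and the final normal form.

  start: ¬(¬x0 ∧ x2)
  [1] ¬¬x0 ∨ ¬x2
  [2] x0 ∨ ¬x2

Answer: normal form = x0 ∨ ¬x2  (in 2 steps)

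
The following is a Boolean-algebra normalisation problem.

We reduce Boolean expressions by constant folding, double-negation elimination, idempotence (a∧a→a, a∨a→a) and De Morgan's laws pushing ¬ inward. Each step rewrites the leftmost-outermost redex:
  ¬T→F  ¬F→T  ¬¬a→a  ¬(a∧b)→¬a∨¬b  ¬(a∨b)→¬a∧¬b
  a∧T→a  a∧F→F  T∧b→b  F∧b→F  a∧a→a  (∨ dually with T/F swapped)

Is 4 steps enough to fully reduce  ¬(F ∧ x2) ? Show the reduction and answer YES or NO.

Answer: YES — reaches normal form T in 3 ≤ 4 steps

Working:
  start: ¬(F ∧ x2)
  [1] ¬F ∨ ¬x2
  [2] T ∨ ¬x2
  [3] T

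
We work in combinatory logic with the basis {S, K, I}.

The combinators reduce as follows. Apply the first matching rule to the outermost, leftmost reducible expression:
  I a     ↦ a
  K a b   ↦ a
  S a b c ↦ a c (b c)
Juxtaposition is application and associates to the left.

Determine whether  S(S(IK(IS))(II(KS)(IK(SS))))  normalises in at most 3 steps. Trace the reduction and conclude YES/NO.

  start: S(S(IK(IS))(II(KS)(IK(SS))))
  [1] S(S(K(IS))(II(KS)(IK(SS))))
  [2] S(S(KS)(II(KS)(IK(SS))))
  [3] S(S(KS)(I(KS)(IK(SS))))

Answer: NO — after 3 steps the term is S(S(KS)(I(KS)(IK(SS)))), not yet normal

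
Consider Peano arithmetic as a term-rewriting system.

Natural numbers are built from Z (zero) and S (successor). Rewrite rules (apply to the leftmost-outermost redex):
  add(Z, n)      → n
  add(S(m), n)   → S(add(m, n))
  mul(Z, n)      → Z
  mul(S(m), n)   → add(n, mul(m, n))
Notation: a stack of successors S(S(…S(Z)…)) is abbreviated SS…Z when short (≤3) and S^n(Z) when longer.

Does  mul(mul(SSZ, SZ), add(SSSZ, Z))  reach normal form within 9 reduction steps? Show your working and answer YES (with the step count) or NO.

  start: mul(mul(SSZ, SZ), add(SSSZ, Z))
  step 1: mul(add(SZ, mul(SZ, SZ)), add(SSSZ, Z))
  step 2: mul(S(add(Z, mul(SZ, SZ))), add(SSSZ, Z))
  step 3: add(add(SSSZ, Z), mul(add(Z, mul(SZ, SZ)), add(SSSZ, Z)))
  step 4: add(S(add(SSZ, Z)), mul(add(Z, mul(SZ, SZ)), add(SSSZ, Z)))
  step 5: S(add(add(SSZ, Z), mul(add(Z, mul(SZ, SZ)), add(SSSZ, Z))))
  step 6: S(add(S(add(SZ, Z)), mul(add(Z, mul(SZ, SZ)), add(SSSZ, Z))))
  step 7: S(S(add(add(SZ, Z), mul(add(Z, mul(SZ, SZ)), add(SSSZ, Z)))))
  step 8: S(S(add(S(add(Z, Z)), mul(add(Z, mul(SZ, SZ)), add(SSSZ, Z)))))
  step 9: S(S(S(add(add(Z, Z), mul(add(Z, mul(SZ, SZ)), add(SSSZ, Z))))))

Answer: NO — after 9 steps the term is S(S(S(add(add(Z, Z), mul(add(Z, mul(SZ, SZ)), add(SSSZ, Z)))))), not yet normal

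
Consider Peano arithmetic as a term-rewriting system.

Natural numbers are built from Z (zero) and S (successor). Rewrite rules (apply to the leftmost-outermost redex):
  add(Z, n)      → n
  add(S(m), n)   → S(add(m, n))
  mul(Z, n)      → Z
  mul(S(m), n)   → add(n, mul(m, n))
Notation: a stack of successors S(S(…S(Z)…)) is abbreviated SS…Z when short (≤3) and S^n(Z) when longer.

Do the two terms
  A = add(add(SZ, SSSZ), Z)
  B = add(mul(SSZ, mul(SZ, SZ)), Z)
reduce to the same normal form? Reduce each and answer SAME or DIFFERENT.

Answer: DIFFERENT — A ⇓ S^4(Z), B ⇓ SSZ

Reduction:
Term A:
  start: add(add(SZ, SSSZ), Z)
  [1] add(S(add(Z, SSSZ)), Z)
  [2] S(add(add(Z, SSSZ), Z))
  [3] S(add(SSSZ, Z))
  [4] S(S(add(SSZ, Z)))
  [5] S(S(S(add(SZ, Z))))
  [6] S(S(S(S(add(Z, Z)))))
  [7] S^4(Z)

Term B:
  start: add(mul(SSZ, mul(SZ, SZ)), Z)
  [1] add(add(mul(SZ, SZ), mul(SZ, mul(SZ, SZ))), Z)
  [2] add(add(add(SZ, mul(Z, SZ)), mul(SZ, mul(SZ, SZ))), Z)
  [3] add(add(S(add(Z, mul(Z, SZ))), mul(SZ, mul(SZ, SZ))), Z)
  [4] add(S(add(add(Z, mul(Z, SZ)), mul(SZ, mul(SZ, SZ)))), Z)
  [5] S(add(add(add(Z, mul(Z, SZ)), mul(SZ, mul(SZ, SZ))), Z))
  [6] S(add(add(mul(Z, SZ), mul(SZ, mul(SZ, SZ))), Z))
  [7] S(add(add(Z, mul(SZ, mul(SZ, SZ))), Z))
  [8] S(add(mul(SZ, mul(SZ, SZ)), Z))
  [9] S(add(add(mul(SZ, SZ), mul(Z, mul(SZ, SZ))), Z))
  [10] S(add(add(add(SZ, mul(Z, SZ)), mul(Z, mul(SZ, SZ))), Z))
  [11] S(add(add(S(add(Z, mul(Z, SZ))), mul(Z, mul(SZ, SZ))), Z))
  [12] S(add(S(add(add(Z, mul(Z, SZ)), mul(Z, mul(SZ, SZ)))), Z))
  [13] S(S(add(add(add(Z, mul(Z, SZ)), mul(Z, mul(SZ, SZ))), Z)))
  [14] S(S(add(add(mul(Z, SZ), mul(Z, mul(SZ, SZ))), Z)))
  [15] S(S(add(add(Z, mul(Z, mul(SZ, SZ))), Z)))
  [16] S(S(add(mul(Z, mul(SZ, SZ)), Z)))
  [17] S(S(add(Z, Z)))
  [18] SSZ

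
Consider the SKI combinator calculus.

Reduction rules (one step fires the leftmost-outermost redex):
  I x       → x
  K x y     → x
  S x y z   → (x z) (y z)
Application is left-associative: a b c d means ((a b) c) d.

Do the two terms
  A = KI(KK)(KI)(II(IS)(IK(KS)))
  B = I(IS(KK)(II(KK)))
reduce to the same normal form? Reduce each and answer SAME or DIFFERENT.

Answer: DIFFERENT — A ⇓ I, B ⇓ S(KK)(KK)

Derivation:
Term A:
  start: KI(KK)(KI)(II(IS)(IK(KS)))
  [1] I(KI)(II(IS)(IK(KS)))
  [2] KI(II(IS)(IK(KS)))
  [3] I

Term B:
  start: I(IS(KK)(II(KK)))
  [1] IS(KK)(II(KK))
  [2] S(KK)(II(KK))
  [3] S(KK)(I(KK))
  [4] S(KK)(KK)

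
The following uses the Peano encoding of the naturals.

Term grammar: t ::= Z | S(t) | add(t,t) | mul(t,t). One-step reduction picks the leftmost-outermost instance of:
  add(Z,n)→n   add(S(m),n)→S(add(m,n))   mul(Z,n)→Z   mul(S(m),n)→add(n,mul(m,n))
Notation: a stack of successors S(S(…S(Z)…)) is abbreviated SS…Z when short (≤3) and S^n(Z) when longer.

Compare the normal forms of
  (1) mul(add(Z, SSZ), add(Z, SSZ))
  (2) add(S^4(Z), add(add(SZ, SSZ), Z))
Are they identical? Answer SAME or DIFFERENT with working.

Term A:
  start: mul(add(Z, SSZ), add(Z, SSZ))
  step 1: mul(SSZ, add(Z, SSZ))
  step 2: add(add(Z, SSZ), mul(SZ, add(Z, SSZ)))
  step 3: add(SSZ, mul(SZ, add(Z, SSZ)))
  step 4: S(add(SZ, mul(SZ, add(Z, SSZ))))
  step 5: S(S(add(Z, mul(SZ, add(Z, SSZ)))))
  step 6: S(S(mul(SZ, add(Z, SSZ))))
  step 7: S(S(add(add(Z, SSZ), mul(Z, add(Z, SSZ)))))
  step 8: S(S(add(SSZ, mul(Z, add(Z, SSZ)))))
  step 9: S(S(S(add(SZ, mul(Z, add(Z, SSZ))))))
  step 10: S(S(S(S(add(Z, mul(Z, add(Z, SSZ)))))))
  step 11: S(S(S(S(mul(Z, add(Z, SSZ))))))
  step 12: S^4(Z)

Term B:
  start: add(S^4(Z), add(add(SZ, SSZ), Z))
  step 1: S(add(SSSZ, add(add(SZ, SSZ), Z)))
  step 2: S(S(add(SSZ, add(add(SZ, SSZ), Z))))
  step 3: S(S(S(add(SZ, add(add(SZ, SSZ), Z)))))
  step 4: S(S(S(S(add(Z, add(add(SZ, SSZ), Z))))))
  step 5: S(S(S(S(add(add(SZ, SSZ), Z)))))
  step 6: S(S(S(S(add(S(add(Z, SSZ)), Z)))))
  step 7: S(S(S(S(S(add(add(Z, SSZ), Z))))))
  step 8: S(S(S(S(S(add(SSZ, Z))))))
  step 9: S(S(S(S(S(S(add(SZ, Z)))))))
  step 10: S(S(S(S(S(S(S(add(Z, Z))))))))
  step 11: S^7(Z)

Answer: DIFFERENT — A ⇓ S^4(Z), B ⇓ S^7(Z)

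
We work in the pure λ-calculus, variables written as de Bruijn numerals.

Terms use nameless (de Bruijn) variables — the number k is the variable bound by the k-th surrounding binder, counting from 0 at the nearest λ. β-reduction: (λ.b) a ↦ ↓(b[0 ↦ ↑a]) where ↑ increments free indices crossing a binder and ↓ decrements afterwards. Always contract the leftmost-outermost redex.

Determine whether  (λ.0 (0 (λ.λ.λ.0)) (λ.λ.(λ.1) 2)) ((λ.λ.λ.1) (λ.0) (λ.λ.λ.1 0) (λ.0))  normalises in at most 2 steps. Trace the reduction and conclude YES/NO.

Answer: NO — after 2 steps the term is (λ.λ.1) (λ.λ.λ.1 0) (λ.0) ((λ.λ.λ.1) (λ.0) (λ.λ.λ.1 0) (λ.0) (λ.λ.λ.0)) (λ.λ.(λ.1) ((λ.λ.λ.1) (λ.0) (λ.λ.λ.1 0) (λ.0))), not yet normal

Derivation:
  start: (λ.0 (0 (λ.λ.λ.0)) (λ.λ.(λ.1) 2)) ((λ.λ.λ.1) (λ.0) (λ.λ.λ.1 0) (λ.0))
  step 1: (λ.λ.λ.1) (λ.0) (λ.λ.λ.1 0) (λ.0) ((λ.λ.λ.1) (λ.0) (λ.λ.λ.1 0) (λ.0) (λ.λ.λ.0)) (λ.λ.(λ.1) ((λ.λ.λ.1) (λ.0) (λ.λ.λ.1 0) (λ.0)))
  step 2: (λ.λ.1) (λ.λ.λ.1 0) (λ.0) ((λ.λ.λ.1) (λ.0) (λ.λ.λ.1 0) (λ.0) (λ.λ.λ.0)) (λ.λ.(λ.1) ((λ.λ.λ.1) (λ.0) (λ.λ.λ.1 0) (λ.0)))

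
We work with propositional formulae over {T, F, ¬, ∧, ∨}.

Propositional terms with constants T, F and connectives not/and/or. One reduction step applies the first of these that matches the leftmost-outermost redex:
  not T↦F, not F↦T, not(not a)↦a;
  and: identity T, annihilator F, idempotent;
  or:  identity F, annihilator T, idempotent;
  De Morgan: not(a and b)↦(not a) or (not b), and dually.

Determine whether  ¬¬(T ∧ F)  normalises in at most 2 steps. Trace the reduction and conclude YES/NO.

Answer: YES — reaches normal form F in 2 ≤ 2 steps

Reduction:
  start: ¬¬(T ∧ F)
  step 1: T ∧ F
  step 2: F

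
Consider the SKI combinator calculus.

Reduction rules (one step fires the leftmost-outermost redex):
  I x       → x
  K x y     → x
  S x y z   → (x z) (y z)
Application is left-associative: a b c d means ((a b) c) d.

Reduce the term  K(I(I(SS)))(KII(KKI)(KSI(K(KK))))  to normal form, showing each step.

Answer: normal form = SS  (in 3 steps)

Working:
  start: K(I(I(SS)))(KII(KKI)(KSI(K(KK))))
  →1  I(I(SS))
  →2  I(SS)
  →3  SS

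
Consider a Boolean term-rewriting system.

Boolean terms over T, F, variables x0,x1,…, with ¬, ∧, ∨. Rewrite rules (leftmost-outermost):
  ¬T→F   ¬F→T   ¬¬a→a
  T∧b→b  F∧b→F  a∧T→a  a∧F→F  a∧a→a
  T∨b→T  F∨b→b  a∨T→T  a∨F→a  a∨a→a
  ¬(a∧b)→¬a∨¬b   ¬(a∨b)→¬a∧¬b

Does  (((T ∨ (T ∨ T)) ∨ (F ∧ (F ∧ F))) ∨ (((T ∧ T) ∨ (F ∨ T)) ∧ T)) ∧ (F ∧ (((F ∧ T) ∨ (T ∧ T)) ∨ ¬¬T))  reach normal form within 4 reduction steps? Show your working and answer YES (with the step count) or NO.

Answer: NO — after 4 steps the term is F ∧ (((F ∧ T) ∨ (T ∧ T)) ∨ ¬¬T), not yet normal

Working:
  start: (((T ∨ (T ∨ T)) ∨ (F ∧ (F ∧ F))) ∨ (((T ∧ T) ∨ (F ∨ T)) ∧ T)) ∧ (F ∧ (((F ∧ T) ∨ (T ∧ T)) ∨ ¬¬T))
  step 1: ((T ∨ (F ∧ (F ∧ F))) ∨ (((T ∧ T) ∨ (F ∨ T)) ∧ T)) ∧ (F ∧ (((F ∧ T) ∨ (T ∧ T)) ∨ ¬¬T))
  step 2: (T ∨ (((T ∧ T) ∨ (F ∨ T)) ∧ T)) ∧ (F ∧ (((F ∧ T) ∨ (T ∧ T)) ∨ ¬¬T))
  step 3: T ∧ (F ∧ (((F ∧ T) ∨ (T ∧ T)) ∨ ¬¬T))
  step 4: F ∧ (((F ∧ T) ∨ (T ∧ T)) ∨ ¬¬T)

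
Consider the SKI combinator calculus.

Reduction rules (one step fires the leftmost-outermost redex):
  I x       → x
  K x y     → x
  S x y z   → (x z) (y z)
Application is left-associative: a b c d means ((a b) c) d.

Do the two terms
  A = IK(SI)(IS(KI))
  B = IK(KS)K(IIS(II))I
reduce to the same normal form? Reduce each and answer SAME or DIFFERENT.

Answer: SAME — A ⇓ SI, B ⇓ SI

Reduction:
Term A:
  start: IK(SI)(IS(KI))
  →1  K(SI)(IS(KI))
  →2  SI

Term B:
  start: IK(KS)K(IIS(II))I
  →1  K(KS)K(IIS(II))I
  →2  KS(IIS(II))I
  →3  SI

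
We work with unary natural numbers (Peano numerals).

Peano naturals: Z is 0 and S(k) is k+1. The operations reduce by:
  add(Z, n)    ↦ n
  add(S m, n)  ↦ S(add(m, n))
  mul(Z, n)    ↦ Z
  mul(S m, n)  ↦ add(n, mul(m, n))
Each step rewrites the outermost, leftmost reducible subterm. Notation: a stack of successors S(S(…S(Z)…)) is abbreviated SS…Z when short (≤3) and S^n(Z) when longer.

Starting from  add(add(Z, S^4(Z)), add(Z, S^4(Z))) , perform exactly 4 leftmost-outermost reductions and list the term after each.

  start: add(add(Z, S^4(Z)), add(Z, S^4(Z)))
  →1  add(S^4(Z), add(Z, S^4(Z)))
  →2  S(add(SSSZ, add(Z, S^4(Z))))
  →3  S(S(add(SSZ, add(Z, S^4(Z)))))
  →4  S(S(S(add(SZ, add(Z, S^4(Z))))))

Answer: after 4 steps: S(S(S(add(SZ, add(Z, S^4(Z))))))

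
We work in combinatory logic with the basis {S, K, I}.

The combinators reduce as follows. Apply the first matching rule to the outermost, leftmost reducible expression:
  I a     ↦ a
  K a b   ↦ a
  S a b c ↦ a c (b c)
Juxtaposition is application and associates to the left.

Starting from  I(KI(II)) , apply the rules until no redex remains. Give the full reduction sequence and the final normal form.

  start: I(KI(II))
  [1] KI(II)
  [2] I

Answer: normal form = I  (in 2 steps)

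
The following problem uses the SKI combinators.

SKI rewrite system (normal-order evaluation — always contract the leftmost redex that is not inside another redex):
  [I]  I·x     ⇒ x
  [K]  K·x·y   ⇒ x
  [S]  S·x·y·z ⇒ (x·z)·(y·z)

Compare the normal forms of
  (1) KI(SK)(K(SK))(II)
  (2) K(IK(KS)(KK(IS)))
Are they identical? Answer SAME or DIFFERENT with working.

Answer: DIFFERENT — A ⇓ SK, B ⇓ K(KS)

Working:
Term A:
  start: KI(SK)(K(SK))(II)
  →1  I(K(SK))(II)
  →2  K(SK)(II)
  →3  SK

Term B:
  start: K(IK(KS)(KK(IS)))
  →1  K(K(KS)(KK(IS)))
  →2  K(KS)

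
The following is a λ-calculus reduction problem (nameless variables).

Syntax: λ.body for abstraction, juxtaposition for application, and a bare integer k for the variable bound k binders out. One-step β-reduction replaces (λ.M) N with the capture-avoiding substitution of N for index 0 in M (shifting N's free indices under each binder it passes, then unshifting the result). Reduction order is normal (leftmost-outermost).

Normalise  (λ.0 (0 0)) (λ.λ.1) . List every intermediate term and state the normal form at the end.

Answer: normal form = λ.λ.λ.λ.1  (in 3 steps)

Derivation:
  start: (λ.0 (0 0)) (λ.λ.1)
  →1  (λ.λ.1) ((λ.λ.1) (λ.λ.1))
  →2  λ.(λ.λ.1) (λ.λ.1)
  →3  λ.λ.λ.λ.1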